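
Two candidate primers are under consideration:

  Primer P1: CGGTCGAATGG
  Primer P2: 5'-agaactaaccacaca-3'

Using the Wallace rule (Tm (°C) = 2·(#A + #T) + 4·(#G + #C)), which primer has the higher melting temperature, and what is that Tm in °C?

Primer P2, 42°C

Primer P1: A+T=4, G+C=7 → Tm = 2(4)+4(7) = 36°C
Primer P2: A+T=9, G+C=6 → Tm = 2(9)+4(6) = 42°C
36°C vs 42°C → primer P2 is higher.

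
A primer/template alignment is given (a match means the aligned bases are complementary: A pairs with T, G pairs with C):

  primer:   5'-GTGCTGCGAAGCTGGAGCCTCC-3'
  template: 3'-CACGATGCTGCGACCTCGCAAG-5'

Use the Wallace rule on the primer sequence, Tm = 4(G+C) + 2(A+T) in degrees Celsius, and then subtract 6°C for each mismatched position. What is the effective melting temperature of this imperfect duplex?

50°C

Primer base counts: A=3, T=4, G=8, C=7 → A+T=7, G+C=15
Perfect-match Tm = 2(7) + 4(15) = 14 + 60 = 74°C
Mismatches (positions where the bases are not complementary): 4 (at positions 6, 10, 19, 21)
Effective Tm = 74 − 4×6 = 74 − 24 = 50°C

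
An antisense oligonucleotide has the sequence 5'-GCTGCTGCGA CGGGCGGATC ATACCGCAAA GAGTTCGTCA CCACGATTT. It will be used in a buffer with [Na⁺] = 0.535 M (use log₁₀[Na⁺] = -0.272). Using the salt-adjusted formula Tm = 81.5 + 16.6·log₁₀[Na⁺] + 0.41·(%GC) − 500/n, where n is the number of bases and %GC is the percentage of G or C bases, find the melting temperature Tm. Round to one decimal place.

90.2°C

Length n = 49. Scanning the sequence gives C=14, T=10, A=11, G=14.
G+C = 28, so %GC = 28/49 × 100 = 57.143%
Salt term: 16.6 × (-0.272) = -4.515
GC term: 0.41 × 57.143 = 23.429; length term: −500/49 = −10.204
Tm = 81.5 + (-4.515) + 23.429 − 10.204 = 90.21 → 90.2°C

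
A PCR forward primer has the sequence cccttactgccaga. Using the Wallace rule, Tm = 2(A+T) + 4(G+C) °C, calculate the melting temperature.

Base counts: T=3, A=3, G=2, C=6
A+T = 6, G+C = 8
Tm = 4·8 + 2·6 = 32 + 12 = 44°C

44°C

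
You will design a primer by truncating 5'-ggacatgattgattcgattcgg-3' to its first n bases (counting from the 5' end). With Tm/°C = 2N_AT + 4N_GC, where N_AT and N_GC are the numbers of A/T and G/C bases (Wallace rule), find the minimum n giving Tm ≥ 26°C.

First 8 bases: GGACATGA → Tm = 24°C (< 26°C)
First 9 bases: GGACATGAT → Tm = 26°C (≥ 26°C)
Each additional base adds 2°C (A/T) or 4°C (G/C), so Tm is non-decreasing in n; n = 9 is the first length to reach 26°C.

n = 9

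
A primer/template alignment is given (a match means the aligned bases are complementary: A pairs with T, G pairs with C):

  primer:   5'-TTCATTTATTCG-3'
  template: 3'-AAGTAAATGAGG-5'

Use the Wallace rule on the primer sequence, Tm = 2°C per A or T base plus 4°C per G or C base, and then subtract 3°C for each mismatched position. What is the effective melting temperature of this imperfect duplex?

24°C

Primer base counts: A=2, T=7, G=1, C=2 → A+T=9, G+C=3
Perfect-match Tm = 2(9) + 4(3) = 18 + 12 = 30°C
Mismatches (positions where the bases are not complementary): 2 (at positions 9, 12)
Effective Tm = 30 − 2×3 = 30 − 6 = 24°C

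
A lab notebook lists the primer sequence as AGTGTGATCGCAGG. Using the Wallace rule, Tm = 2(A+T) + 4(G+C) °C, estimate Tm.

Scanning the sequence gives C=2, G=6, A=3, T=3.
So N_AT = 6 and N_GC = 8.
Tm = 4·8 + 2·6 = 32 + 12 = 44°C

44°C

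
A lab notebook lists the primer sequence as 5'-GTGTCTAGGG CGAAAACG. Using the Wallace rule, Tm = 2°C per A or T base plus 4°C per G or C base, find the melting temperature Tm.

56°C

Scanning the sequence gives G=7, C=3, A=5, T=3.
AT pairs contribute 8, GC pairs contribute 10.
Tm = 2(8) + 4(10) = 16 + 40 = 56°C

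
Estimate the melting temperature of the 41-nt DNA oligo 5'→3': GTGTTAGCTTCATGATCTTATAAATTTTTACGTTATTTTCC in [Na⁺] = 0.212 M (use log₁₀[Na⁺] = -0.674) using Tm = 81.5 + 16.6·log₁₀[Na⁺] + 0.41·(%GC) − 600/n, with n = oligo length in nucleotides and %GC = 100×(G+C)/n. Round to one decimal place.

Length n = 41. Base counts: A=9, C=6, G=5, T=21
G+C = 11, so %GC = 11/41 × 100 = 26.829%
Salt term: 16.6 × (-0.674) = -11.188
GC term: 0.41 × 26.829 = 11; length term: −600/41 = −14.634
Tm = 81.5 + (-11.188) + 11 − 14.634 = 66.678 → 66.7°C

66.7°C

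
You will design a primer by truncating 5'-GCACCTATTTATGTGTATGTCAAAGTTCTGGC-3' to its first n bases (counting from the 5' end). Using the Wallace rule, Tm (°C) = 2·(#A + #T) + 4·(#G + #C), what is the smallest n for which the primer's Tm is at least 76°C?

First 27 bases: GCACCTATTTATGTGTATGTCAAAGTT → Tm = 72°C (< 76°C)
First 28 bases: GCACCTATTTATGTGTATGTCAAAGTTC → Tm = 76°C (≥ 76°C)
Since every base adds ≥2°C, Tm only increases with n, so the threshold is first crossed at n = 28.

n = 28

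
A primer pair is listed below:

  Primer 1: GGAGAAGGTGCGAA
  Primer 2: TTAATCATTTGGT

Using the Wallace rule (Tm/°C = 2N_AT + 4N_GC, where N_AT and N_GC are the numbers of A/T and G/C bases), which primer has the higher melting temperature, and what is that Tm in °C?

Primer 1: A+T=6, G+C=8 → Tm = 2(6)+4(8) = 44°C
Primer 2: A+T=10, G+C=3 → Tm = 2(10)+4(3) = 32°C
44°C vs 32°C → primer 1 is higher.

Primer 1, 44°C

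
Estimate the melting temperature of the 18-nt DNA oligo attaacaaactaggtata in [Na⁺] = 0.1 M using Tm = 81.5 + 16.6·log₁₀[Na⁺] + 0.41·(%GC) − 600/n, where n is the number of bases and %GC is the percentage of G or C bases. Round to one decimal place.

Length n = 18. Counting bases: A=9, C=2, G=2, T=5
G+C = 4, so %GC = 4/18 × 100 = 22.222%
Salt term: 16.6 × (-1) = -16.6
GC term: 0.41 × 22.222 = 9.111; length term: −600/18 = −33.333
Tm = 81.5 + (-16.6) + 9.111 − 33.333 = 40.678 → 40.7°C

40.7°C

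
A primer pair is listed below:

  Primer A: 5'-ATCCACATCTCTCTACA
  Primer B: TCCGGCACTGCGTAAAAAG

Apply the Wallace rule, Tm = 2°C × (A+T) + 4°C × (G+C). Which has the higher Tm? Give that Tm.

Primer A: A+T=10, G+C=7 → Tm = 2(10)+4(7) = 48°C
Primer B: A+T=9, G+C=10 → Tm = 2(9)+4(10) = 58°C
48°C vs 58°C → primer B is higher.

Primer B, 58°C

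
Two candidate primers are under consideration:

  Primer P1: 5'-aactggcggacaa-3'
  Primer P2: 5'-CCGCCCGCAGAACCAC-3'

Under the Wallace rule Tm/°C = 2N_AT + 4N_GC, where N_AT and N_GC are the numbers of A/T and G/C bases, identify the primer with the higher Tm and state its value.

Primer P1: A+T=6, G+C=7 → Tm = 2(6)+4(7) = 40°C
Primer P2: A+T=4, G+C=12 → Tm = 2(4)+4(12) = 56°C
40°C vs 56°C → primer P2 is higher.

Primer P2, 56°C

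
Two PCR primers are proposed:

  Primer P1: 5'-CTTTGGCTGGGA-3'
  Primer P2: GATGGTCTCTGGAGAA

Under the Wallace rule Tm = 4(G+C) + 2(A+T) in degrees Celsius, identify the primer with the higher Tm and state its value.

Primer P1: A+T=5, G+C=7 → Tm = 2(5)+4(7) = 38°C
Primer P2: A+T=8, G+C=8 → Tm = 2(8)+4(8) = 48°C
38°C vs 48°C → primer P2 is higher.

Primer P2, 48°C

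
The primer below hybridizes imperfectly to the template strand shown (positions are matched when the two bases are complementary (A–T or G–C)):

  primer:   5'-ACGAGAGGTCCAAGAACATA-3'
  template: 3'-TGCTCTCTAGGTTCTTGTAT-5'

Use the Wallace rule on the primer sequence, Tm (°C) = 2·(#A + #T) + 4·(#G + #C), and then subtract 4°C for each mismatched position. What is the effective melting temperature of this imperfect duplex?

Primer base counts: A=9, T=2, G=5, C=4 → A+T=11, G+C=9
Perfect-match Tm = 2(11) + 4(9) = 22 + 36 = 58°C
Mismatches (positions where the bases are not complementary): 1 (at position 8)
Effective Tm = 58 − 1×4 = 58 − 4 = 54°C

54°C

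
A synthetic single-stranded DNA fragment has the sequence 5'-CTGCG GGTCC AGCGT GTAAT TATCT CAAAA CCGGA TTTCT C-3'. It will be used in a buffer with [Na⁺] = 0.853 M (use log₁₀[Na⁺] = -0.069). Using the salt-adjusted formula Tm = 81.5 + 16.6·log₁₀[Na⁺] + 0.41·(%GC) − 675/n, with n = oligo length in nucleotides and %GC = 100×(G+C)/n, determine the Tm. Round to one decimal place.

83.9°C

Length n = 41. Scanning the sequence gives A=9, T=12, G=9, C=11.
G+C = 20, so %GC = 20/41 × 100 = 48.78%
Salt term: 16.6 × (-0.069) = -1.145
GC term: 0.41 × 48.78 = 20; length term: −675/41 = −16.463
Tm = 81.5 + (-1.145) + 20 − 16.463 = 83.892 → 83.9°C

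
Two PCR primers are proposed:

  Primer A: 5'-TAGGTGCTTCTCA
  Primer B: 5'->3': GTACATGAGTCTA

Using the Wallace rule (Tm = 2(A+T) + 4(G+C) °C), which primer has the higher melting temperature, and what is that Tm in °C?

Primer A, 38°C

Primer A: A+T=7, G+C=6 → Tm = 2(7)+4(6) = 38°C
Primer B: A+T=8, G+C=5 → Tm = 2(8)+4(5) = 36°C
38°C vs 36°C → primer A is higher.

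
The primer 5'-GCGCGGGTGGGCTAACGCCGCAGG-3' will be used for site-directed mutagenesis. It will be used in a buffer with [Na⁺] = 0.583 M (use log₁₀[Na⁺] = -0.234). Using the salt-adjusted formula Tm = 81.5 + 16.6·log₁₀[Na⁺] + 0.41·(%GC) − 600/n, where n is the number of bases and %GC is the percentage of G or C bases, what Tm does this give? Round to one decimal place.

85.1°C

Length n = 24. T=2, G=12, A=3, C=7
G+C = 19, so %GC = 19/24 × 100 = 79.167%
Salt term: 16.6 × (-0.234) = -3.884
GC term: 0.41 × 79.167 = 32.458; length term: −600/24 = −25
Tm = 81.5 + (-3.884) + 32.458 − 25 = 85.074 → 85.1°C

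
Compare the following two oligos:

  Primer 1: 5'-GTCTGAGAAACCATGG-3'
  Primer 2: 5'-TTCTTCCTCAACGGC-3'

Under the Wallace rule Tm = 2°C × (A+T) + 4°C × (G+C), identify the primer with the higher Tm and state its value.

Primer 1, 48°C

Primer 1: A+T=8, G+C=8 → Tm = 2(8)+4(8) = 48°C
Primer 2: A+T=7, G+C=8 → Tm = 2(7)+4(8) = 46°C
48°C vs 46°C → primer 1 is higher.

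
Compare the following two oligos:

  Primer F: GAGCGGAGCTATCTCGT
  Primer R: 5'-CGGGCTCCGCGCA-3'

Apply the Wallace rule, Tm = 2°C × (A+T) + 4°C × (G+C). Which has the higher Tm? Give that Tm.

Primer F, 54°C

Primer F: A+T=7, G+C=10 → Tm = 2(7)+4(10) = 54°C
Primer R: A+T=2, G+C=11 → Tm = 2(2)+4(11) = 48°C
54°C vs 48°C → primer F is higher.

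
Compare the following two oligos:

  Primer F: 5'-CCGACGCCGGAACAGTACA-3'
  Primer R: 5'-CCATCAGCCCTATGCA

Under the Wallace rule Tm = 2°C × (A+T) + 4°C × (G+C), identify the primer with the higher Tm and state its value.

Primer F: A+T=7, G+C=12 → Tm = 2(7)+4(12) = 62°C
Primer R: A+T=7, G+C=9 → Tm = 2(7)+4(9) = 50°C
62°C vs 50°C → primer F is higher.

Primer F, 62°C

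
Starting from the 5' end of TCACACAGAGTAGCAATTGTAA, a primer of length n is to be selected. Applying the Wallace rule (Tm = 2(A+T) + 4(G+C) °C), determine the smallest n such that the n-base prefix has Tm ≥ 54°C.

n = 19

First 18 bases: TCACACAGAGTAGCAATT → Tm = 50°C (< 54°C)
First 19 bases: TCACACAGAGTAGCAATTG → Tm = 54°C (≥ 54°C)
Since every base adds ≥2°C, Tm only increases with n, so the threshold is first crossed at n = 19.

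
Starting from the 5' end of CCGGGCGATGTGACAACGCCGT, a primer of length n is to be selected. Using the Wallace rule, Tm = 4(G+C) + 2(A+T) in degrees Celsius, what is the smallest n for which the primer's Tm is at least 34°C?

n = 10

First 9 bases: CCGGGCGAT → Tm = 32°C (< 34°C)
First 10 bases: CCGGGCGATG → Tm = 36°C (≥ 34°C)
Since every base adds ≥2°C, Tm only increases with n, so the threshold is first crossed at n = 10.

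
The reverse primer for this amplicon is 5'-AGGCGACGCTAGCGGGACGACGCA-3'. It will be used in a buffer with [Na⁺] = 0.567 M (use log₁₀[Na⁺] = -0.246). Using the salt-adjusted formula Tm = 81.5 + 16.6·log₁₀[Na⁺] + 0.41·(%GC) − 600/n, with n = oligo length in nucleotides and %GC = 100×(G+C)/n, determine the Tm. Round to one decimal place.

Length n = 24. Base counts: T=1, A=6, G=10, C=7
G+C = 17, so %GC = 17/24 × 100 = 70.833%
Salt term: 16.6 × (-0.246) = -4.084
GC term: 0.41 × 70.833 = 29.042; length term: −600/24 = −25
Tm = 81.5 + (-4.084) + 29.042 − 25 = 81.458 → 81.5°C

81.5°C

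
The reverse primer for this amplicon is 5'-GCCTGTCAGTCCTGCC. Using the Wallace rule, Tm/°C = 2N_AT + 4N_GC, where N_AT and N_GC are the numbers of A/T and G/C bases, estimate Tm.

C=7, G=4, A=1, T=4
A+T = 5, G+C = 11
Tm = 2(5) + 4(11) = 10 + 44 = 54°C

54°C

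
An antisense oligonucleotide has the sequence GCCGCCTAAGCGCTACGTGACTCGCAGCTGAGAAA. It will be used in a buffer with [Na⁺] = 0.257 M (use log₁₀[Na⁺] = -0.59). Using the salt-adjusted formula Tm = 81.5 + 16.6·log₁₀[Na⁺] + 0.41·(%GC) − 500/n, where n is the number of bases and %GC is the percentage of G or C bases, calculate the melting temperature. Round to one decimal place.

82.0°C

Length n = 35. Base counts: A=9, T=5, C=11, G=10
G+C = 21, so %GC = 21/35 × 100 = 60%
Salt term: 16.6 × (-0.59) = -9.794
GC term: 0.41 × 60 = 24.6; length term: −500/35 = −14.286
Tm = 81.5 + (-9.794) + 24.6 − 14.286 = 82.02 → 82.0°C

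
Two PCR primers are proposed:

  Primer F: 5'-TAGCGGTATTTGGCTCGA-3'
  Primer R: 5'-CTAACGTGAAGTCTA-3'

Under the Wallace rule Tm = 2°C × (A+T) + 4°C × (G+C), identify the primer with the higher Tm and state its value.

Primer F: A+T=9, G+C=9 → Tm = 2(9)+4(9) = 54°C
Primer R: A+T=9, G+C=6 → Tm = 2(9)+4(6) = 42°C
54°C vs 42°C → primer F is higher.

Primer F, 54°C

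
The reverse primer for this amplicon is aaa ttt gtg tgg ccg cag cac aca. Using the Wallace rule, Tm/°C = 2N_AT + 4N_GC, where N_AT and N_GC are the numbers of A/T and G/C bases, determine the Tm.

72°C

Counting bases: C=6, A=7, G=6, T=5
A+T = 12, G+C = 12
Tm = 2×12 + 4×12 = 72°C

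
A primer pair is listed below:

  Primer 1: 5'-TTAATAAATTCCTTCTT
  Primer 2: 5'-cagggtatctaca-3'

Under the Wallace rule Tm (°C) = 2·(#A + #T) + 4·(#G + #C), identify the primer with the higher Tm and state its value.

Primer 1: A+T=14, G+C=3 → Tm = 2(14)+4(3) = 40°C
Primer 2: A+T=7, G+C=6 → Tm = 2(7)+4(6) = 38°C
40°C vs 38°C → primer 1 is higher.

Primer 1, 40°C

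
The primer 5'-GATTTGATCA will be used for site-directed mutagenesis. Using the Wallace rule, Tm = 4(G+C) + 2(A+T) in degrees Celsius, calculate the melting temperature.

26°C

Scanning the sequence gives G=2, C=1, A=3, T=4.
AT pairs contribute 7, GC pairs contribute 3.
Tm = 2×7 + 4×3 = 26°C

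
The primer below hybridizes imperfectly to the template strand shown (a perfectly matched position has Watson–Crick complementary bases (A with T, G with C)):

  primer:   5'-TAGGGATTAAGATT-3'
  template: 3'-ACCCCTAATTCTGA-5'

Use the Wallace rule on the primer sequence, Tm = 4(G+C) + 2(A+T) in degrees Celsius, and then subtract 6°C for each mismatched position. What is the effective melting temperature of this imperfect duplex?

24°C

Primer base counts: A=5, T=5, G=4, C=0 → A+T=10, G+C=4
Perfect-match Tm = 2(10) + 4(4) = 20 + 16 = 36°C
Mismatches (positions where the bases are not complementary): 2 (at positions 2, 13)
Effective Tm = 36 − 2×6 = 36 − 12 = 24°C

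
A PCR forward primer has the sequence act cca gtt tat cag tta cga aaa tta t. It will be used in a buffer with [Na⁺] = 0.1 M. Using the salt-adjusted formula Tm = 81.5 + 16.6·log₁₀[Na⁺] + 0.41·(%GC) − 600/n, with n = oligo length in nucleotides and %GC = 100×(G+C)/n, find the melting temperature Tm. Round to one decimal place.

55.2°C

Length n = 28. Counting bases: G=3, A=10, T=10, C=5
G+C = 8, so %GC = 8/28 × 100 = 28.571%
Salt term: 16.6 × (-1) = -16.6
GC term: 0.41 × 28.571 = 11.714; length term: −600/28 = −21.429
Tm = 81.5 + (-16.6) + 11.714 − 21.429 = 55.185 → 55.2°C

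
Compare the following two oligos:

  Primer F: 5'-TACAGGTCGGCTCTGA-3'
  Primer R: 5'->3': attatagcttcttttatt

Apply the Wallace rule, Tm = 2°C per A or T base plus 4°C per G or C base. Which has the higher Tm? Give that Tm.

Primer F: A+T=7, G+C=9 → Tm = 2(7)+4(9) = 50°C
Primer R: A+T=15, G+C=3 → Tm = 2(15)+4(3) = 42°C
50°C vs 42°C → primer F is higher.

Primer F, 50°C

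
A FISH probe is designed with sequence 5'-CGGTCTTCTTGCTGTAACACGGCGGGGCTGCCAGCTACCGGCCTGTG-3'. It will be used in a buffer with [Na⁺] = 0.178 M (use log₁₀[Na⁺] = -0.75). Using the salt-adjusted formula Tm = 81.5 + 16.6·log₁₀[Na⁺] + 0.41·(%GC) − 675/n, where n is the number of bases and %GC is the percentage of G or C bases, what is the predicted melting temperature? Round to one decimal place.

81.7°C

Length n = 47. Base counts: C=15, A=5, T=11, G=16
G+C = 31, so %GC = 31/47 × 100 = 65.957%
Salt term: 16.6 × (-0.75) = -12.45
GC term: 0.41 × 65.957 = 27.042; length term: −675/47 = −14.362
Tm = 81.5 + (-12.45) + 27.042 − 14.362 = 81.73 → 81.7°C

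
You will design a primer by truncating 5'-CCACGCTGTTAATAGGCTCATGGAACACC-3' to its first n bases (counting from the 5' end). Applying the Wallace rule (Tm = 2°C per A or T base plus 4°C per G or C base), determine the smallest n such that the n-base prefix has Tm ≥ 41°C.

n = 15

First 14 bases: CCACGCTGTTAATA → Tm = 40°C (< 41°C)
First 15 bases: CCACGCTGTTAATAG → Tm = 44°C (≥ 41°C)
Since every base adds ≥2°C, Tm only increases with n, so the threshold is first crossed at n = 15.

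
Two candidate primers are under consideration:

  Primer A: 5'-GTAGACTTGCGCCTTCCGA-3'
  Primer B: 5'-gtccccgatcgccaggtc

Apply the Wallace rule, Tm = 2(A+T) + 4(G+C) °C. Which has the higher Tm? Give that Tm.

Primer B, 62°C

Primer A: A+T=8, G+C=11 → Tm = 2(8)+4(11) = 60°C
Primer B: A+T=5, G+C=13 → Tm = 2(5)+4(13) = 62°C
60°C vs 62°C → primer B is higher.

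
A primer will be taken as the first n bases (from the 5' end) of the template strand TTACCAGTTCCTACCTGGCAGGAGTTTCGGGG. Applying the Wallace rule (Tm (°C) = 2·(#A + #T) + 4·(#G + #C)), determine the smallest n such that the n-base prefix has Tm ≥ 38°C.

n = 14

First 13 bases: TTACCAGTTCCTA → Tm = 36°C (< 38°C)
First 14 bases: TTACCAGTTCCTAC → Tm = 40°C (≥ 38°C)
Since every base adds ≥2°C, Tm only increases with n, so the threshold is first crossed at n = 14.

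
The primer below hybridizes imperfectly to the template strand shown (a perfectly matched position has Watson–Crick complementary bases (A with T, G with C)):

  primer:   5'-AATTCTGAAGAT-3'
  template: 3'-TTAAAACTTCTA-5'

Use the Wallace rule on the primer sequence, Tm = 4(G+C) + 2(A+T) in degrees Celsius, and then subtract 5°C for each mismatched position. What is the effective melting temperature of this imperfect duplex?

Primer base counts: A=5, T=4, G=2, C=1 → A+T=9, G+C=3
Perfect-match Tm = 2(9) + 4(3) = 18 + 12 = 30°C
Mismatches (positions where the bases are not complementary): 1 (at position 5)
Effective Tm = 30 − 1×5 = 30 − 5 = 25°C

25°C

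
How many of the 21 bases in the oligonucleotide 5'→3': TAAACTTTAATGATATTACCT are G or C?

Counting bases: G=1, C=3, T=9, A=8
Total G or C: 1 + 3 = 4

4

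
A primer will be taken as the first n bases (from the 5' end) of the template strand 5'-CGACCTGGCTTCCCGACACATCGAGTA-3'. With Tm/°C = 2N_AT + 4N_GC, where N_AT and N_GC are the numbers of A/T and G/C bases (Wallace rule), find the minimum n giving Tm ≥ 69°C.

n = 22

First 21 bases: CGACCTGGCTTCCCGACACAT → Tm = 68°C (< 69°C)
First 22 bases: CGACCTGGCTTCCCGACACATC → Tm = 72°C (≥ 69°C)
Each additional base adds 2°C (A/T) or 4°C (G/C), so Tm is non-decreasing in n; n = 22 is the first length to reach 69°C.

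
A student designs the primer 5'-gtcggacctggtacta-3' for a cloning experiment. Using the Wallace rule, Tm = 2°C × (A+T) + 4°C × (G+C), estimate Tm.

Base counts: T=4, C=4, G=5, A=3
So N_AT = 7 and N_GC = 9.
Tm = 4·9 + 2·7 = 36 + 14 = 50°C

50°C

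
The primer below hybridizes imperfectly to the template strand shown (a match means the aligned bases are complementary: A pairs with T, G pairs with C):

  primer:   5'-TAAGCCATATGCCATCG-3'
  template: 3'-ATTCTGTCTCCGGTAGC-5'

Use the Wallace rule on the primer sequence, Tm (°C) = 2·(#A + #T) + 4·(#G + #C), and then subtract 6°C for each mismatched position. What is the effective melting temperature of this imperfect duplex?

Primer base counts: A=5, T=4, G=3, C=5 → A+T=9, G+C=8
Perfect-match Tm = 2(9) + 4(8) = 18 + 32 = 50°C
Mismatches (positions where the bases are not complementary): 3 (at positions 5, 8, 10)
Effective Tm = 50 − 3×6 = 50 − 18 = 32°C

32°C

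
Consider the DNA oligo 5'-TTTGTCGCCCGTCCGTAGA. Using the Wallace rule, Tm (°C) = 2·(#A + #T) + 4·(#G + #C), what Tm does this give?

60°C

Base counts: G=5, T=6, C=6, A=2
AT pairs contribute 8, GC pairs contribute 11.
Tm = 2×8 + 4×11 = 60°C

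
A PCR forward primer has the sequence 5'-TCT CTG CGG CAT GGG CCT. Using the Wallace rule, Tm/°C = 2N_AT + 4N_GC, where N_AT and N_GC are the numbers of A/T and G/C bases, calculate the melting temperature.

T=5, G=6, A=1, C=6
AT pairs contribute 6, GC pairs contribute 12.
Tm = 2×6 + 4×12 = 60°C

60°C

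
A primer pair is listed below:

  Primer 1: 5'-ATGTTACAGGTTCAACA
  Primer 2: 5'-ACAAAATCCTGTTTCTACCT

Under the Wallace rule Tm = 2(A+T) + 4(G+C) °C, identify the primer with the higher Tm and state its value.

Primer 2, 54°C

Primer 1: A+T=11, G+C=6 → Tm = 2(11)+4(6) = 46°C
Primer 2: A+T=13, G+C=7 → Tm = 2(13)+4(7) = 54°C
46°C vs 54°C → primer 2 is higher.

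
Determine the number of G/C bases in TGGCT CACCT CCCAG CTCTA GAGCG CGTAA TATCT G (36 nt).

Base counts: A=7, T=9, G=8, C=12
Total G or C: 8 + 12 = 20

20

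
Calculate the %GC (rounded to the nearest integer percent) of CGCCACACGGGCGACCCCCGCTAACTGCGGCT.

75%

Base counts: A=5, C=15, G=9, T=3
G+C = 9 + 15 = 24 out of 32 bases
%GC = 24/32 × 100 = 75% ≈ 75%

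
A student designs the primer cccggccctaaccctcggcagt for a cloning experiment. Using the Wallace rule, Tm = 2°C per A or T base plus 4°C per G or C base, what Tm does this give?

Scanning the sequence gives A=3, T=3, C=11, G=5.
AT pairs contribute 6, GC pairs contribute 16.
Tm = 2×6 + 4×16 = 76°C

76°C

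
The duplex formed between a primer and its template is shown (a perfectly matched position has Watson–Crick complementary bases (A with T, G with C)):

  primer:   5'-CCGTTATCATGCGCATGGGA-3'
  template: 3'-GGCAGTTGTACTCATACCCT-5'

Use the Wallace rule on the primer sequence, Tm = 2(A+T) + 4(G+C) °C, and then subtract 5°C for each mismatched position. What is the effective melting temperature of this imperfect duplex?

Primer base counts: A=4, T=5, G=6, C=5 → A+T=9, G+C=11
Perfect-match Tm = 2(9) + 4(11) = 18 + 44 = 62°C
Mismatches (positions where the bases are not complementary): 4 (at positions 5, 7, 12, 14)
Effective Tm = 62 − 4×5 = 62 − 20 = 42°C

42°C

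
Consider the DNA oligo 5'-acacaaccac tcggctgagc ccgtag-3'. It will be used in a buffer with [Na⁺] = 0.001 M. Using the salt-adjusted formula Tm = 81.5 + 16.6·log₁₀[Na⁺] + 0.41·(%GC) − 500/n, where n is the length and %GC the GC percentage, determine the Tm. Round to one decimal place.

Length n = 26. Counting bases: C=10, G=6, T=3, A=7
G+C = 16, so %GC = 16/26 × 100 = 61.538%
Salt term: 16.6 × (-3) = -49.8
GC term: 0.41 × 61.538 = 25.231; length term: −500/26 = −19.231
Tm = 81.5 + (-49.8) + 25.231 − 19.231 = 37.7 → 37.7°C

37.7°C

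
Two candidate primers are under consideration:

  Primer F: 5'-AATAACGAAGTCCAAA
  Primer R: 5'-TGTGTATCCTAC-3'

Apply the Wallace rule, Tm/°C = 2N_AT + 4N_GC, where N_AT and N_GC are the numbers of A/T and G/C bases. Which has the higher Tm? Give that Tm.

Primer F: A+T=11, G+C=5 → Tm = 2(11)+4(5) = 42°C
Primer R: A+T=7, G+C=5 → Tm = 2(7)+4(5) = 34°C
42°C vs 34°C → primer F is higher.

Primer F, 42°C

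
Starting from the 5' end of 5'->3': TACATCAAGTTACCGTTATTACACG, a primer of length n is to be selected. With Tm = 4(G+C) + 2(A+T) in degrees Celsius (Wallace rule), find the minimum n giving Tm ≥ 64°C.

First 23 bases: TACATCAAGTTACCGTTATTACA → Tm = 60°C (< 64°C)
First 24 bases: TACATCAAGTTACCGTTATTACAC → Tm = 64°C (≥ 64°C)
Since every base adds ≥2°C, Tm only increases with n, so the threshold is first crossed at n = 24.

n = 24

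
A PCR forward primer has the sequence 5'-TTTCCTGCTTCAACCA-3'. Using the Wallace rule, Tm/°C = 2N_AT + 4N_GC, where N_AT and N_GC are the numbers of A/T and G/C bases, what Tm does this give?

46°C

Scanning the sequence gives A=3, G=1, T=6, C=6.
A+T = 9, G+C = 7
Tm = 4·7 + 2·9 = 28 + 18 = 46°C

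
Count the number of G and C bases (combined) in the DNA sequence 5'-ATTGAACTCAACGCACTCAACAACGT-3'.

Base counts: T=5, C=8, G=3, A=10
G+C = 3 + 8 = 11

11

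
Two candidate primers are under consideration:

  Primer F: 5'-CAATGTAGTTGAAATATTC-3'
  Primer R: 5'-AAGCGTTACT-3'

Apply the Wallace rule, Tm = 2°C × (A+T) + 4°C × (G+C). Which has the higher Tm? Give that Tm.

Primer F, 48°C

Primer F: A+T=14, G+C=5 → Tm = 2(14)+4(5) = 48°C
Primer R: A+T=6, G+C=4 → Tm = 2(6)+4(4) = 28°C
48°C vs 28°C → primer F is higher.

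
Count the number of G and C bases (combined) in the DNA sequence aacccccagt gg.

8

C=5, T=1, G=3, A=3
Total G or C: 3 + 5 = 8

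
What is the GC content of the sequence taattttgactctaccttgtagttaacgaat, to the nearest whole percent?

Base counts: G=4, T=13, A=9, C=5
G+C = 4 + 5 = 9 out of 31 bases
%GC = 9/31 × 100 = 29.03% ≈ 29%

29%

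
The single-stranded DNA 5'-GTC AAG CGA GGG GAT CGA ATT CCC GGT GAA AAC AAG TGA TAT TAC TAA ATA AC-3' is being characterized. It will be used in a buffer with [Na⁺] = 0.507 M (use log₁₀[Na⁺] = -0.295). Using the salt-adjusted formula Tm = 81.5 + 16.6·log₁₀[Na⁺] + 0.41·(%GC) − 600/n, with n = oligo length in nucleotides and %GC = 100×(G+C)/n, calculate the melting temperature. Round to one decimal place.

82.3°C

Length n = 53. A=20, G=13, C=9, T=11
G+C = 22, so %GC = 22/53 × 100 = 41.509%
Salt term: 16.6 × (-0.295) = -4.897
GC term: 0.41 × 41.509 = 17.019; length term: −600/53 = −11.321
Tm = 81.5 + (-4.897) + 17.019 − 11.321 = 82.301 → 82.3°C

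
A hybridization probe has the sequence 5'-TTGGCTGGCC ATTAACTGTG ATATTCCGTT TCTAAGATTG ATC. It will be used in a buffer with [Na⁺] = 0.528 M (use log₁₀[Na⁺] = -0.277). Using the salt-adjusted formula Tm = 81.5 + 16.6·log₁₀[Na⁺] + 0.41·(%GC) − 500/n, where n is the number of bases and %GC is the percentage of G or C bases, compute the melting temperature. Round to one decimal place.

Length n = 43. Counting bases: A=9, G=9, T=17, C=8
G+C = 17, so %GC = 17/43 × 100 = 39.535%
Salt term: 16.6 × (-0.277) = -4.598
GC term: 0.41 × 39.535 = 16.209; length term: −500/43 = −11.628
Tm = 81.5 + (-4.598) + 16.209 − 11.628 = 81.483 → 81.5°C

81.5°C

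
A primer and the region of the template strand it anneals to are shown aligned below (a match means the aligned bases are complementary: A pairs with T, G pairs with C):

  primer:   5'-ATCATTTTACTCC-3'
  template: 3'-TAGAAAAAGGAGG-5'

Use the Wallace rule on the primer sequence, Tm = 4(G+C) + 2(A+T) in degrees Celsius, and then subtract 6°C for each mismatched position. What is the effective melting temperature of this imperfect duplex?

Primer base counts: A=3, T=6, G=0, C=4 → A+T=9, G+C=4
Perfect-match Tm = 2(9) + 4(4) = 18 + 16 = 34°C
Mismatches (positions where the bases are not complementary): 2 (at positions 4, 9)
Effective Tm = 34 − 2×6 = 34 − 12 = 22°C

22°C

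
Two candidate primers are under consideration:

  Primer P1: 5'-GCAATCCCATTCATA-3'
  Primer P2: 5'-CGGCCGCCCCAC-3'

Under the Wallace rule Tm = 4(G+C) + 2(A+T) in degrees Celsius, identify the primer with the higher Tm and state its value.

Primer P1: A+T=9, G+C=6 → Tm = 2(9)+4(6) = 42°C
Primer P2: A+T=1, G+C=11 → Tm = 2(1)+4(11) = 46°C
42°C vs 46°C → primer P2 is higher.

Primer P2, 46°C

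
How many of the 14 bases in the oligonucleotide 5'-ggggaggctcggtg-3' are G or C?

Counting bases: C=2, T=2, A=1, G=9
Total G or C: 9 + 2 = 11

11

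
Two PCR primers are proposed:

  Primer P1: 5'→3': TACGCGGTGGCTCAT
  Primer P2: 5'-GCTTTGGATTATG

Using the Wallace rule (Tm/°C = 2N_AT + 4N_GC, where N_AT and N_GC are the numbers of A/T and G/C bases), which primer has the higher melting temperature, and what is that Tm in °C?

Primer P1: A+T=6, G+C=9 → Tm = 2(6)+4(9) = 48°C
Primer P2: A+T=8, G+C=5 → Tm = 2(8)+4(5) = 36°C
48°C vs 36°C → primer P1 is higher.

Primer P1, 48°C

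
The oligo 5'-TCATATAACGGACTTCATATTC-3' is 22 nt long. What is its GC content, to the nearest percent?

32%

Base counts: A=7, C=5, G=2, T=8
G+C = 2 + 5 = 7 out of 22 bases
%GC = 7/22 × 100 = 31.82% ≈ 32%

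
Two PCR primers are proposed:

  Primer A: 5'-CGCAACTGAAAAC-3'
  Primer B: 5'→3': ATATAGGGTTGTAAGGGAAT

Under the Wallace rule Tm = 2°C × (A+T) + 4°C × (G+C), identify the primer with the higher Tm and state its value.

Primer A: A+T=7, G+C=6 → Tm = 2(7)+4(6) = 38°C
Primer B: A+T=13, G+C=7 → Tm = 2(13)+4(7) = 54°C
38°C vs 54°C → primer B is higher.

Primer B, 54°C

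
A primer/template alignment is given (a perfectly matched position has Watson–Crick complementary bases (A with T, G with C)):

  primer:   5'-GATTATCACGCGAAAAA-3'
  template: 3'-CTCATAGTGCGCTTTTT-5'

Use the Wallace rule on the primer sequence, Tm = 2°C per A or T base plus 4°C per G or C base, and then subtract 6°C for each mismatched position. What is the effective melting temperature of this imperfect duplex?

40°C

Primer base counts: A=8, T=3, G=3, C=3 → A+T=11, G+C=6
Perfect-match Tm = 2(11) + 4(6) = 22 + 24 = 46°C
Mismatches (positions where the bases are not complementary): 1 (at position 3)
Effective Tm = 46 − 1×6 = 46 − 6 = 40°C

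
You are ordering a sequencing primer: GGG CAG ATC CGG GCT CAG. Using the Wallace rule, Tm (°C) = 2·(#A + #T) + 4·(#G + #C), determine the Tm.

Scanning the sequence gives T=2, A=3, G=8, C=5.
So N_AT = 5 and N_GC = 13.
Tm = 2×5 + 4×13 = 62°C

62°C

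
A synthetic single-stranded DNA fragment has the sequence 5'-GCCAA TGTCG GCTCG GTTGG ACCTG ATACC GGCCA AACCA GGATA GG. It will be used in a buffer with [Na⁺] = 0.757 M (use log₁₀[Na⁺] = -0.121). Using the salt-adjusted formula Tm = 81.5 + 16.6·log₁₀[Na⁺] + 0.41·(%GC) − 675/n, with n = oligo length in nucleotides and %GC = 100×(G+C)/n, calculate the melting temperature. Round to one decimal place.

89.6°C

Length n = 47. G=15, A=11, C=13, T=8
G+C = 28, so %GC = 28/47 × 100 = 59.574%
Salt term: 16.6 × (-0.121) = -2.009
GC term: 0.41 × 59.574 = 24.425; length term: −675/47 = −14.362
Tm = 81.5 + (-2.009) + 24.425 − 14.362 = 89.554 → 89.6°C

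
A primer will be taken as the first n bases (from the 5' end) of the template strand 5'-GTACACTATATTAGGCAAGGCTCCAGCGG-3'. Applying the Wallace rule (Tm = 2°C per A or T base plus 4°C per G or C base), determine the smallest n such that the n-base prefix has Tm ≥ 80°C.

First 26 bases: GTACACTATATTAGGCAAGGCTCCAG → Tm = 76°C (< 80°C)
First 27 bases: GTACACTATATTAGGCAAGGCTCCAGC → Tm = 80°C (≥ 80°C)
Since every base adds ≥2°C, Tm only increases with n, so the threshold is first crossed at n = 27.

n = 27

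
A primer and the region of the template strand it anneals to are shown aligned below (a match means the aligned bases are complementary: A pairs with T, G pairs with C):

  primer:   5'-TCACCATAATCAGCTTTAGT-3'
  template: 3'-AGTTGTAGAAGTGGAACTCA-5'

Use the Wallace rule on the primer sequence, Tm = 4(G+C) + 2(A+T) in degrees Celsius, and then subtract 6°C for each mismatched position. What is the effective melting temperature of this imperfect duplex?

Primer base counts: A=6, T=7, G=2, C=5 → A+T=13, G+C=7
Perfect-match Tm = 2(13) + 4(7) = 26 + 28 = 54°C
Mismatches (positions where the bases are not complementary): 5 (at positions 4, 8, 9, 13, 17)
Effective Tm = 54 − 5×6 = 54 − 30 = 24°C

24°C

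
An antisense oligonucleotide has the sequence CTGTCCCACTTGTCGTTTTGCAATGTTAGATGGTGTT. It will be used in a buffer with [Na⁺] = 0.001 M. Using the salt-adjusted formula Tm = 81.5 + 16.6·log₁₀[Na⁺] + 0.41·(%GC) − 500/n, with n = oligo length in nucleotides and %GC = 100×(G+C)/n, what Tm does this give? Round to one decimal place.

35.9°C

Length n = 37. T=16, A=5, G=9, C=7
G+C = 16, so %GC = 16/37 × 100 = 43.243%
Salt term: 16.6 × (-3) = -49.8
GC term: 0.41 × 43.243 = 17.73; length term: −500/37 = −13.514
Tm = 81.5 + (-49.8) + 17.73 − 13.514 = 35.916 → 35.9°C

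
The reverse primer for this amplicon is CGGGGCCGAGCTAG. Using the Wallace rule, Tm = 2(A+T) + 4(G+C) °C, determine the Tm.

Scanning the sequence gives T=1, A=2, C=4, G=7.
So N_AT = 3 and N_GC = 11.
Tm = 2×3 + 4×11 = 50°C

50°C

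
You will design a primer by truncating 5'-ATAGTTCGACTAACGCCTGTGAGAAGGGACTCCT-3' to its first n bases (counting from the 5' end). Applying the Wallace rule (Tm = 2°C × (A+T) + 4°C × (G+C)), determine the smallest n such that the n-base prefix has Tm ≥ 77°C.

First 26 bases: ATAGTTCGACTAACGCCTGTGAGAAG → Tm = 76°C (< 77°C)
First 27 bases: ATAGTTCGACTAACGCCTGTGAGAAGG → Tm = 80°C (≥ 77°C)
Since every base adds ≥2°C, Tm only increases with n, so the threshold is first crossed at n = 27.

n = 27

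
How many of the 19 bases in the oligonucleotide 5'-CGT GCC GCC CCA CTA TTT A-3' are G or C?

T=5, C=8, G=3, A=3
G+C = 3 + 8 = 11

11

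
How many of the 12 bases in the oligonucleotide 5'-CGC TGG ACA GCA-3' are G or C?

8

Base counts: A=3, G=4, T=1, C=4
G+C = 4 + 4 = 8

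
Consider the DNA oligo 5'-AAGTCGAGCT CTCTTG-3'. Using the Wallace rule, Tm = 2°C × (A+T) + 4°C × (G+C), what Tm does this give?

Counting bases: T=5, C=4, A=3, G=4
AT pairs contribute 8, GC pairs contribute 8.
Tm = 2(8) + 4(8) = 16 + 32 = 48°C

48°C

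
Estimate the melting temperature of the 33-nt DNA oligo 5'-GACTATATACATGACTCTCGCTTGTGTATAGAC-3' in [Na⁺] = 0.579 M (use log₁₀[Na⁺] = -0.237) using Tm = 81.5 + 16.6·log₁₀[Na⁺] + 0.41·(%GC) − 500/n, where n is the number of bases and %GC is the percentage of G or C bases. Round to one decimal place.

Length n = 33. G=6, T=11, A=9, C=7
G+C = 13, so %GC = 13/33 × 100 = 39.394%
Salt term: 16.6 × (-0.237) = -3.934
GC term: 0.41 × 39.394 = 16.152; length term: −500/33 = −15.152
Tm = 81.5 + (-3.934) + 16.152 − 15.152 = 78.566 → 78.6°C

78.6°C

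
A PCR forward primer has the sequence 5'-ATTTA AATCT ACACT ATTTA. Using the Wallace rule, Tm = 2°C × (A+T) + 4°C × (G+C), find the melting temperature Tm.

Base counts: A=8, G=0, T=9, C=3
AT pairs contribute 17, GC pairs contribute 3.
Tm = 2×17 + 4×3 = 46°C

46°C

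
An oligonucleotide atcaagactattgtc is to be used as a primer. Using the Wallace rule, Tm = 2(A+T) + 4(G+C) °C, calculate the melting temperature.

Counting bases: C=3, A=5, T=5, G=2
A+T = 10, G+C = 5
Tm = 4·5 + 2·10 = 20 + 20 = 40°C

40°C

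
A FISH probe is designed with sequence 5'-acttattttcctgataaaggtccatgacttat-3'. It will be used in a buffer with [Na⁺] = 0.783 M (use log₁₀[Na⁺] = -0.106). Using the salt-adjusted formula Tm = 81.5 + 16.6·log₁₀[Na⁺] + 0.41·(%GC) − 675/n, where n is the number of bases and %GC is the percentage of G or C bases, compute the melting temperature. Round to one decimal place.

Length n = 32. Scanning the sequence gives G=4, T=13, C=6, A=9.
G+C = 10, so %GC = 10/32 × 100 = 31.25%
Salt term: 16.6 × (-0.106) = -1.76
GC term: 0.41 × 31.25 = 12.812; length term: −675/32 = −21.094
Tm = 81.5 + (-1.76) + 12.812 − 21.094 = 71.458 → 71.5°C

71.5°C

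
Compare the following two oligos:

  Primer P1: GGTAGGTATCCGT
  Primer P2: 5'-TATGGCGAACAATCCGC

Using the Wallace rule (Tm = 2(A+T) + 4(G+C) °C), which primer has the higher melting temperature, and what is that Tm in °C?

Primer P1: A+T=6, G+C=7 → Tm = 2(6)+4(7) = 40°C
Primer P2: A+T=8, G+C=9 → Tm = 2(8)+4(9) = 52°C
40°C vs 52°C → primer P2 is higher.

Primer P2, 52°C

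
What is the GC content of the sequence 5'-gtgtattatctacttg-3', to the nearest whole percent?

31%

A=3, T=8, C=2, G=3
G+C = 3 + 2 = 5 out of 16 bases
%GC = 5/16 × 100 = 31.25% ≈ 31%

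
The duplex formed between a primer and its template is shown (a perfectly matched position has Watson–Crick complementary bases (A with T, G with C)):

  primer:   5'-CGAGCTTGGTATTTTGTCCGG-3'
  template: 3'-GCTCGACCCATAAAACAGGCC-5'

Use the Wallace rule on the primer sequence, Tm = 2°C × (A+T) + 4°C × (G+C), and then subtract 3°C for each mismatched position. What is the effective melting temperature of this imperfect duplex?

Primer base counts: A=2, T=8, G=7, C=4 → A+T=10, G+C=11
Perfect-match Tm = 2(10) + 4(11) = 20 + 44 = 64°C
Mismatches (positions where the bases are not complementary): 1 (at position 7)
Effective Tm = 64 − 1×3 = 64 − 3 = 61°C

61°C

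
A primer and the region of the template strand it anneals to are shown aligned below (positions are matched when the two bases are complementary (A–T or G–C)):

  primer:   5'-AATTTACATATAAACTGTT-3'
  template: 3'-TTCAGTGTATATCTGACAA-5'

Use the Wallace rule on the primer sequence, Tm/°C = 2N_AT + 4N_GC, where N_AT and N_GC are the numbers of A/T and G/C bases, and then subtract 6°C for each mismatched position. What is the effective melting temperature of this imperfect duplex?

Primer base counts: A=8, T=8, G=1, C=2 → A+T=16, G+C=3
Perfect-match Tm = 2(16) + 4(3) = 32 + 12 = 44°C
Mismatches (positions where the bases are not complementary): 3 (at positions 3, 5, 13)
Effective Tm = 44 − 3×6 = 44 − 18 = 26°C

26°C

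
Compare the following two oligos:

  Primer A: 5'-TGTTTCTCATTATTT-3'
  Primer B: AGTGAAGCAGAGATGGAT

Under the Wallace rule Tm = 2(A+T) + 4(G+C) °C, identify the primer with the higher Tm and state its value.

Primer A: A+T=12, G+C=3 → Tm = 2(12)+4(3) = 36°C
Primer B: A+T=10, G+C=8 → Tm = 2(10)+4(8) = 52°C
36°C vs 52°C → primer B is higher.

Primer B, 52°C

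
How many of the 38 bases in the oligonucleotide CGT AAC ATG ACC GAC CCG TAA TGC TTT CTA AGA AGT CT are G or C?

17

Scanning the sequence gives T=10, A=11, G=7, C=10.
G+C = 7 + 10 = 17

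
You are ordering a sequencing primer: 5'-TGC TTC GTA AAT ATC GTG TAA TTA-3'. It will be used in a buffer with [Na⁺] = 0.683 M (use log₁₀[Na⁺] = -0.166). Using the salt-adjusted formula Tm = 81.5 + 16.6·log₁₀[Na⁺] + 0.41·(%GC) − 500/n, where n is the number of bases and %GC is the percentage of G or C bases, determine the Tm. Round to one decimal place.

69.9°C

Length n = 24. C=3, A=7, T=10, G=4
G+C = 7, so %GC = 7/24 × 100 = 29.167%
Salt term: 16.6 × (-0.166) = -2.756
GC term: 0.41 × 29.167 = 11.958; length term: −500/24 = −20.833
Tm = 81.5 + (-2.756) + 11.958 − 20.833 = 69.869 → 69.9°C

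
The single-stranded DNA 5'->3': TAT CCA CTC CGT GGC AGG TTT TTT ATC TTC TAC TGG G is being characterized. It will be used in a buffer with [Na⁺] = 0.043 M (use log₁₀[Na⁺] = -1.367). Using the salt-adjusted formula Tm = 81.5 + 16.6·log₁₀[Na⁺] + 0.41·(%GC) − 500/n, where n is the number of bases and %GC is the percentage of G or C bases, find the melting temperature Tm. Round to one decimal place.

64.1°C

Length n = 37. C=9, A=5, G=8, T=15
G+C = 17, so %GC = 17/37 × 100 = 45.946%
Salt term: 16.6 × (-1.367) = -22.692
GC term: 0.41 × 45.946 = 18.838; length term: −500/37 = −13.514
Tm = 81.5 + (-22.692) + 18.838 − 13.514 = 64.132 → 64.1°C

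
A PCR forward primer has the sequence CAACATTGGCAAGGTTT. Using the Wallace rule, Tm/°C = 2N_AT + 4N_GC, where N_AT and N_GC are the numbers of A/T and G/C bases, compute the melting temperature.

48°C

Counting bases: A=5, C=3, T=5, G=4
So N_AT = 10 and N_GC = 7.
Tm = 4·7 + 2·10 = 28 + 20 = 48°C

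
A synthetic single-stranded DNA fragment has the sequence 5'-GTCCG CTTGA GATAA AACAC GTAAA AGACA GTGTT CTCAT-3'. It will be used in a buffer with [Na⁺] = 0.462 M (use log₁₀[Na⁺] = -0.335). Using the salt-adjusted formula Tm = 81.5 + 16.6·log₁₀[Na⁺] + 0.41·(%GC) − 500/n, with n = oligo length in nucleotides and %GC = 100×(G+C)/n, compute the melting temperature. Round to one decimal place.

Length n = 40. Scanning the sequence gives A=14, C=8, G=8, T=10.
G+C = 16, so %GC = 16/40 × 100 = 40%
Salt term: 16.6 × (-0.335) = -5.561
GC term: 0.41 × 40 = 16.4; length term: −500/40 = −12.5
Tm = 81.5 + (-5.561) + 16.4 − 12.5 = 79.839 → 79.8°C

79.8°C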